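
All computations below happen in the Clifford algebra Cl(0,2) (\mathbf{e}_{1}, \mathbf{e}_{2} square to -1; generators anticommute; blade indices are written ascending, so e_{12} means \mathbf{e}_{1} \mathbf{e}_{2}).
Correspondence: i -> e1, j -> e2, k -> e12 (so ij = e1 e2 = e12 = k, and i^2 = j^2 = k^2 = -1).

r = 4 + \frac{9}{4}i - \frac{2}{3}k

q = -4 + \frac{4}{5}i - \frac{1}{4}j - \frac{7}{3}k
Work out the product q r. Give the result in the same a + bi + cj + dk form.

In blades: q = -4 + \frac{4}{5} e_{1} - \frac{1}{4} e_{2} - \frac{7}{3} e_{12}, r = 4 + \frac{9}{4} e_{1} - \frac{2}{3} e_{12}.
Distribute q over r term by term (generator squares from the signature, products reordered to ascending indices): (-4)*r = -16 - 9 e_{1} + \frac{8}{3} e_{12}; (\frac{4}{5} e_{1})*r = -\frac{9}{5} + \frac{16}{5} e_{1} + \frac{8}{15} e_{2}; (-\frac{1}{4} e_{2})*r = \frac{1}{6} e_{1} - e_{2} + \frac{9}{16} e_{12}; (-\frac{7}{3} e_{12})*r = -\frac{14}{9} - \frac{21}{4} e_{2} - \frac{28}{3} e_{12}.
Sum: -\frac{871}{45} - \frac{169}{30} e_{1} - \frac{343}{60} e_{2} - \frac{293}{48} e_{12}; translating back through the correspondence:
Answer: -\frac{871}{45} - \frac{169}{30}i - \frac{343}{60}j - \frac{293}{48}k


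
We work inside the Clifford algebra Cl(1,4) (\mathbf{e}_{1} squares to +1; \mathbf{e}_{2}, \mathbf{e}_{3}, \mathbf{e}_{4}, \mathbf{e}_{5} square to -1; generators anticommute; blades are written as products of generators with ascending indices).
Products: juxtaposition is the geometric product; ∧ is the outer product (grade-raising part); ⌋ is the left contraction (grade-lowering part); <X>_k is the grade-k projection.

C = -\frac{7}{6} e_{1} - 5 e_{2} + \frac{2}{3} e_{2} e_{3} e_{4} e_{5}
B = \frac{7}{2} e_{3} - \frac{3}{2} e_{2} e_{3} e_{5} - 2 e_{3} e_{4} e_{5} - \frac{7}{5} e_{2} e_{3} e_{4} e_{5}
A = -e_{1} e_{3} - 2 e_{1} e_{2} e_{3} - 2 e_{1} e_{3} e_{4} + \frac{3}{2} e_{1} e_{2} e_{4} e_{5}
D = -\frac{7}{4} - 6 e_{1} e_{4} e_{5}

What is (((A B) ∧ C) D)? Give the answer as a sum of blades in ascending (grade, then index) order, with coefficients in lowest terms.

step 1: \frac{7}{2} e_{1} + 7 e_{1} e_{2} - \frac{21}{10} e_{1} e_{3} - 7 e_{1} e_{4} - 7 e_{1} e_{5} + 3 e_{1} e_{2} e_{3} - \frac{13}{10} e_{1} e_{2} e_{5} - \frac{9}{4} e_{1} e_{3} e_{4} - \frac{24}{5} e_{1} e_{4} e_{5} + \frac{2}{5} e_{1} e_{2} e_{4} e_{5} + \frac{21}{4} e_{1} e_{2} e_{3} e_{4} e_{5}
step 2: -\frac{35}{2} e_{1} e_{2} - \frac{21}{2} e_{1} e_{2} e_{3} - 35 e_{1} e_{2} e_{4} - 35 e_{1} e_{2} e_{5} + \frac{45}{4} e_{1} e_{2} e_{3} e_{4} + 24 e_{1} e_{2} e_{4} e_{5} + \frac{7}{3} e_{1} e_{2} e_{3} e_{4} e_{5}
step 3: -144 e_{2} + \frac{245}{8} e_{1} e_{2} + 14 e_{2} e_{3} + 210 e_{2} e_{4} - 210 e_{2} e_{5} + \frac{147}{8} e_{1} e_{2} e_{3} + \frac{245}{4} e_{1} e_{2} e_{4} + \frac{245}{4} e_{1} e_{2} e_{5} - \frac{135}{2} e_{2} e_{3} e_{5} - 105 e_{2} e_{4} e_{5} - \frac{315}{16} e_{1} e_{2} e_{3} e_{4} - 42 e_{1} e_{2} e_{4} e_{5} + 63 e_{2} e_{3} e_{4} e_{5} - \frac{49}{12} e_{1} e_{2} e_{3} e_{4} e_{5}
Answer: -144 e_{2} + \frac{245}{8} e_{1} e_{2} + 14 e_{2} e_{3} + 210 e_{2} e_{4} - 210 e_{2} e_{5} + \frac{147}{8} e_{1} e_{2} e_{3} + \frac{245}{4} e_{1} e_{2} e_{4} + \frac{245}{4} e_{1} e_{2} e_{5} - \frac{135}{2} e_{2} e_{3} e_{5} - 105 e_{2} e_{4} e_{5} - \frac{315}{16} e_{1} e_{2} e_{3} e_{4} - 42 e_{1} e_{2} e_{4} e_{5} + 63 e_{2} e_{3} e_{4} e_{5} - \frac{49}{12} e_{1} e_{2} e_{3} e_{4} e_{5}


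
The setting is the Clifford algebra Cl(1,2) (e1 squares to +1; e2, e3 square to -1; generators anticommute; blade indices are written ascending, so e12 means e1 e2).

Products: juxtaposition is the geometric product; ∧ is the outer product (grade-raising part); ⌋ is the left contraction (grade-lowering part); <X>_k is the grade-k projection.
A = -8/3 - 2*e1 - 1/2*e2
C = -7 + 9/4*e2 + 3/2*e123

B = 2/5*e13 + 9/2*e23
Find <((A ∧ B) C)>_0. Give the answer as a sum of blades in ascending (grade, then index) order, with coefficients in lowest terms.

step 1: -16/15*e13 - 12*e23 - 44/5*e123
step 2: 66/5 + 18*e1 + 8/5*e2 - 27*e3 - 37/3*e13 + 84*e23 + 64*e123
step 3: 66/5
Answer: 66/5


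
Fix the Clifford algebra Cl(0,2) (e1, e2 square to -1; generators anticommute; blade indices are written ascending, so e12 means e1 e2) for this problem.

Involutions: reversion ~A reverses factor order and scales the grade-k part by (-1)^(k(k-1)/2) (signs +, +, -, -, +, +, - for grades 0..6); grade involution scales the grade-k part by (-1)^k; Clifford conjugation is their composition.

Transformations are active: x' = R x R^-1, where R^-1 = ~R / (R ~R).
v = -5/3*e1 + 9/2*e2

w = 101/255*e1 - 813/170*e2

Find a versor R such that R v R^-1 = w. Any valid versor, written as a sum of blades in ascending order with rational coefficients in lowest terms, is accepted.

Since q(v) = q(w) = -829/36, the sum R = v + w = -108/85*e1 - 24/85*e2 does the job whenever invertible.
Answer: -108/85*e1 - 24/85*e2


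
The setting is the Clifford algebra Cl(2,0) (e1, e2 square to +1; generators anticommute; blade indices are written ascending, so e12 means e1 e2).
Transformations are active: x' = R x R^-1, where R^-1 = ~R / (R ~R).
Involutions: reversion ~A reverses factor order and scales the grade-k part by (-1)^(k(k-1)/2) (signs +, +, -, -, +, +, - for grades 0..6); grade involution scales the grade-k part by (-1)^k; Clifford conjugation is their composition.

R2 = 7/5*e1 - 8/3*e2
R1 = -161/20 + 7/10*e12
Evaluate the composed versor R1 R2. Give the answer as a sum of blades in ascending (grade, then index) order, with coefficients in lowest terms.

Distribute over the terms of R1 (each basis-blade product reordered to ascending indices, repeated generators contracted through their squares):
(-161/20) R2 = -1127/100*e1 + 322/15*e2
(7/10*e12) R2 = -28/15*e1 - 49/50*e2
Summing the partial products and collecting blades:
Answer: -3941/300*e1 + 3073/150*e2


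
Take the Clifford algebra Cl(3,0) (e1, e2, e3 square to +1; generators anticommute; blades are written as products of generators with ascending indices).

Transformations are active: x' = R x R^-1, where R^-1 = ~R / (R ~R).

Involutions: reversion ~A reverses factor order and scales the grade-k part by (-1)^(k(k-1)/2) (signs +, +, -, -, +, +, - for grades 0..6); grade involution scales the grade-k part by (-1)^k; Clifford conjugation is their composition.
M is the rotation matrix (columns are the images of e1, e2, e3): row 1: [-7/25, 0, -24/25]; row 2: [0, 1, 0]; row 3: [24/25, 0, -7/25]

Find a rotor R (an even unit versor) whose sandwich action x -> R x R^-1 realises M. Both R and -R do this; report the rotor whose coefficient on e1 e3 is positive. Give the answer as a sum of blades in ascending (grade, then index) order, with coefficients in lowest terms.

Method: write R = a + b12*e1 e2 + b13*e1 e3 + b23*e2 e3 with a^2 + b12^2 + b13^2 + b23^2 = 1 (so R^-1 = ~R). Expanding the columns R e_j ~R gives tr M = 4a^2 - 1 and, from the antisymmetric part, M21 - M12 = -4a*b12, M13 - M31 = 4a*b13, M32 - M23 = -4a*b23.
Here tr M = 11/25, so a^2 = (1 + tr M)/4 = 9/25 and a = ±3/5. Taking a = 3/5: M21 - M12 = 0, M13 - M31 = -48/25, M32 - M23 = 0, giving b12 = 0, b13 = -4/5, b23 = 0, i.e. R = 3/5 - 4/5*e1 e3.
Its e1 e3 coefficient is negative, so report the other preimage -R.
Answer: -3/5 + 4/5*e1 e3. Recall the cover is two-to-one: with M of trace 11/25, both preimages act alike, and the stated e1 e3 sign chooses the sheet.


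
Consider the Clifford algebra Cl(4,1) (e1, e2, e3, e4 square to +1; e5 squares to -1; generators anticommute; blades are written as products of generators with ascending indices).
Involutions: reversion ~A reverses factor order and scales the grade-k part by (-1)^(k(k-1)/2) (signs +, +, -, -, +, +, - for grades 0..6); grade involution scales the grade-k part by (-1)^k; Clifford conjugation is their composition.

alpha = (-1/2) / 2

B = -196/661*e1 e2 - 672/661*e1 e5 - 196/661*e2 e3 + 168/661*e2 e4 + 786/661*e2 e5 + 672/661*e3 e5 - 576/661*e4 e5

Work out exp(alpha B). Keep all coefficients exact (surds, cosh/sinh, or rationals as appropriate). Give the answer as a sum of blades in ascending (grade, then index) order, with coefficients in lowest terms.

B^2 term by term: the squares give (-196/661)^2*(e1 e2)^2 + (-672/661)^2*(e1 e5)^2 + (-196/661)^2*(e2 e3)^2 + (168/661)^2*(e2 e4)^2 + (786/661)^2*(e2 e5)^2 + (672/661)^2*(e3 e5)^2 + (-576/661)^2*(e4 e5)^2 = 38416/436921*(-1) + 451584/436921*(+1) + 38416/436921*(-1) + 28224/436921*(-1) + 617796/436921*(+1) + 451584/436921*(+1) + 331776/436921*(+1) = 4 (each basis 2-blade squares to minus the product of its generators' squares); cross terms between blades sharing an index anticommute and cancel; the commuting (index-disjoint) pairs give grade-4 terms 2*c*c'*(blade product), which cancel blade by blade — e1 e2 e3 e5: -263424/436921 + 263424/436921 = 0; e1 e2 e4 e5: 225792/436921 - 225792/436921 = 0; e2 e3 e4 e5: 225792/436921 - 225792/436921 = 0 — confirming B is simple. So B^2 = 4.
B^2 = 4 — the positive square puts this in the hyperbolic regime; l = 2, alpha*l = -1/2, so exp(alpha B) = cosh(-1/2) + (sinh(-1/2)/2)*B = cosh(1/2) + (-sinh(1/2)/2)*B.
Answer: cosh(1/2) + 98*sinh(1/2)/661*e1 e2 + 336*sinh(1/2)/661*e1 e5 + 98*sinh(1/2)/661*e2 e3 - 84*sinh(1/2)/661*e2 e4 - 393*sinh(1/2)/661*e2 e5 - 336*sinh(1/2)/661*e3 e5 + 288*sinh(1/2)/661*e4 e5


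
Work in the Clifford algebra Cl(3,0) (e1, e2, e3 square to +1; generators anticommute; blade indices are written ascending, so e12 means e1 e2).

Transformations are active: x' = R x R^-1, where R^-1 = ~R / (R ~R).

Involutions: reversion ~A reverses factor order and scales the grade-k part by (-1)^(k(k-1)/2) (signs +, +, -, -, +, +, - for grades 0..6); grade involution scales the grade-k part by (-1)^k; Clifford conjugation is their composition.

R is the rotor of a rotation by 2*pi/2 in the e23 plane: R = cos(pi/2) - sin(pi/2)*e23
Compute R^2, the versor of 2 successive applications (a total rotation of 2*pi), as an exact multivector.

Because a rotor carries half the rotation angle, composing 2 copies of this e23-plane rotor multiplies the phase: 2*(pi/2) = pi, hence R^2 = cos(pi) - sin(pi)*e23.
cos(pi) = -1 and sin(pi) = 0, so R^2 = -1. The total rotation 2*pi is 1 full turn, so every vector returns to itself, yet the rotor is -1, on the OTHER sheet of the double cover (an odd number of 2*pi turns).
Answer: -1


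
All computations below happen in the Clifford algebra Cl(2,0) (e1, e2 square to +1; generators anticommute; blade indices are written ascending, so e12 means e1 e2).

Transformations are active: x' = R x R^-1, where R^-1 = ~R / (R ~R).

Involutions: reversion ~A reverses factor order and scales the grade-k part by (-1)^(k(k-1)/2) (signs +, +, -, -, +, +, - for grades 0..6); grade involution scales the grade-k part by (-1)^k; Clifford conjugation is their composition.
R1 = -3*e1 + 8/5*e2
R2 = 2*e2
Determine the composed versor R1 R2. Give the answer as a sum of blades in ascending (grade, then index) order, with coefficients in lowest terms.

Distribute over the terms of R2 (each basis-blade product reordered to ascending indices, repeated generators contracted through their squares):
R1 (2*e2) = 16/5 - 6*e12
Answer: 16/5 - 6*e12


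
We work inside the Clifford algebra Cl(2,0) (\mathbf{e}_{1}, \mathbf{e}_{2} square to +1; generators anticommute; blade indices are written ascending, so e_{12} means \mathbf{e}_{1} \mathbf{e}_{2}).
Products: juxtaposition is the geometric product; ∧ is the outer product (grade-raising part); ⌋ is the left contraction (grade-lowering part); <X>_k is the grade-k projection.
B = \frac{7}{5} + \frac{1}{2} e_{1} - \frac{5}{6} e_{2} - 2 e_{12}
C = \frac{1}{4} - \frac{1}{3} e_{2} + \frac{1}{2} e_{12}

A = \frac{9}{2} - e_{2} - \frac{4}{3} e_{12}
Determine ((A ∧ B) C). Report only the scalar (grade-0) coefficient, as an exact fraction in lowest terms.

step 1: \frac{63}{10} + \frac{9}{4} e_{1} - \frac{103}{20} e_{2} - \frac{311}{30} e_{12}
step 2: \frac{339}{40} + \frac{4747}{720} e_{1} - \frac{181}{80} e_{2} - \frac{23}{120} e_{12}
Answer: \frac{339}{40}


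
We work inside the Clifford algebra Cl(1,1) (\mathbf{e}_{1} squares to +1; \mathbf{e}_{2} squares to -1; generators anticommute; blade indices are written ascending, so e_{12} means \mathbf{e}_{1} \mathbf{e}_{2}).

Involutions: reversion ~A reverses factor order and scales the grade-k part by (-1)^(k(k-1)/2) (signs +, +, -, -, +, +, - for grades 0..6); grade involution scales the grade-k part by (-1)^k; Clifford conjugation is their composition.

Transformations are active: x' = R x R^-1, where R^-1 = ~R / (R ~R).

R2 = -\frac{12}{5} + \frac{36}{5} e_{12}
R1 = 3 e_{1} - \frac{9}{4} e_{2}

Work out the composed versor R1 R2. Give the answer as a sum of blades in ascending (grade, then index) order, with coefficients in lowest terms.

Distribute over the terms of R1 (each basis-blade product reordered to ascending indices, repeated generators contracted through their squares):
(3 e_{1}) R2 = -\frac{36}{5} e_{1} + \frac{108}{5} e_{2}
(-\frac{9}{4} e_{2}) R2 = -\frac{81}{5} e_{1} + \frac{27}{5} e_{2}
Summing the partial products and collecting blades:
Answer: -\frac{117}{5} e_{1} + 27 e_{2}


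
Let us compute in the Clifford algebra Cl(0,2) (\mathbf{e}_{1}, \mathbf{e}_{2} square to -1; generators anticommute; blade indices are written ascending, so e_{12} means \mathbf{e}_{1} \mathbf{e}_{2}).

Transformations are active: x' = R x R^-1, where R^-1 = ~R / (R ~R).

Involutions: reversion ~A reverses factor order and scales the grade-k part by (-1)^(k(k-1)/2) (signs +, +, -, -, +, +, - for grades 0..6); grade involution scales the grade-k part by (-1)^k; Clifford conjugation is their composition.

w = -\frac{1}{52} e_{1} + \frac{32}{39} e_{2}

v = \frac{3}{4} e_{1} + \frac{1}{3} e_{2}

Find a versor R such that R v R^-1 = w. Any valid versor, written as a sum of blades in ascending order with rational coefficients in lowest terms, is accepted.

Sketch: the shared square -\frac{97}{144} makes R = v + w = \frac{19}{26} e_{1} + \frac{15}{13} e_{2} the natural versor; its sandwich fixes that direction, negates (v - w)/2, and sends v to w.
Answer: \frac{19}{26} e_{1} + \frac{15}{13} e_{2}


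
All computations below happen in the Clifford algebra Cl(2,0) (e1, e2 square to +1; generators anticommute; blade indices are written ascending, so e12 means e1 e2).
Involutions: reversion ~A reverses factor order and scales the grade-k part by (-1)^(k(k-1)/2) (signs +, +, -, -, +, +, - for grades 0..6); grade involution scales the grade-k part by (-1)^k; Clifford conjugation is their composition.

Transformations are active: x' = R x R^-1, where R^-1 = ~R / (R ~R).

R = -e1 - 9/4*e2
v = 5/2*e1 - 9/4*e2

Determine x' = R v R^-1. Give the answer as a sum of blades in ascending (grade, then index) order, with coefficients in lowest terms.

~R = -e1 - 9/4*e2, and R ~R = 97/16, so R^-1 = ~R / (97/16).
R v = 41/16 + 63/8*e12
Answer: -649/194*e1 + 135/388*e2


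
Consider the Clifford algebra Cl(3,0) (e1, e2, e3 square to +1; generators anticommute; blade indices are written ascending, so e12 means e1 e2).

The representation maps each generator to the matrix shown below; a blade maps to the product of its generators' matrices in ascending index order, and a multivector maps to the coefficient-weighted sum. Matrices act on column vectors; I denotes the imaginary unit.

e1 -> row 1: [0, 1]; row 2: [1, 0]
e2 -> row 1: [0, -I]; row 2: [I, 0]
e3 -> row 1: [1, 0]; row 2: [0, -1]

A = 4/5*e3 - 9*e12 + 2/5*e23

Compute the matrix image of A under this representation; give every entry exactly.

Bivector images (products of the table entries): rho(e12) = rho(e1)rho(e2) = row 1: [I, 0]; row 2: [0, -I]; rho(e23) = rho(e2)rho(e3) = row 1: [0, I]; row 2: [I, 0].
M = (4/5)*rho(e3) + (-9)*rho(e12) + (2/5)*rho(e23), summed entrywise:
Answer: row 1: [4/5 - 9*I, 2*I/5]; row 2: [2*I/5, -4/5 + 9*I]


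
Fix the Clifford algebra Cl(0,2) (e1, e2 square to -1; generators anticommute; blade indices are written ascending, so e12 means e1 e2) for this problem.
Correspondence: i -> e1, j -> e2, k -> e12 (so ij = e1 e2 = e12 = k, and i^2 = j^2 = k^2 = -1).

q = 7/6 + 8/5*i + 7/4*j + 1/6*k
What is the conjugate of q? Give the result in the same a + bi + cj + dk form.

In blades: q = 7/6 + 8/5*e1 + 7/4*e2 + 1/6*e12.
Conjugation here is Clifford conjugation: the scalar is fixed and the grade-1 and grade-2 blades all flip sign, giving 7/6 - 8/5*e1 - 7/4*e2 - 1/6*e12; translating back:
Answer: 7/6 - 8/5*i - 7/4*j - 1/6*k


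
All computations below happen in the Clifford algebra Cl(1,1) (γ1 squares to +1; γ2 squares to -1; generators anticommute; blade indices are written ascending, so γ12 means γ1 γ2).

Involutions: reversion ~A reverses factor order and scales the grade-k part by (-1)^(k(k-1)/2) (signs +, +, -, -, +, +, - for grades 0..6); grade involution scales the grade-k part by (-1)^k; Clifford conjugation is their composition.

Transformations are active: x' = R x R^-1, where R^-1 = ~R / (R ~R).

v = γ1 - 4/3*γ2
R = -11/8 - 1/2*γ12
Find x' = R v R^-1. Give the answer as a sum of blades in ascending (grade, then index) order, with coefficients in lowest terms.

~R = -11/8 + 1/2*γ12, and R ~R = 105/64, so R^-1 = ~R / (105/64).
R v = -49/24*γ1 + 7/3*γ2
Answer: 109/45*γ1 - 116/45*γ2


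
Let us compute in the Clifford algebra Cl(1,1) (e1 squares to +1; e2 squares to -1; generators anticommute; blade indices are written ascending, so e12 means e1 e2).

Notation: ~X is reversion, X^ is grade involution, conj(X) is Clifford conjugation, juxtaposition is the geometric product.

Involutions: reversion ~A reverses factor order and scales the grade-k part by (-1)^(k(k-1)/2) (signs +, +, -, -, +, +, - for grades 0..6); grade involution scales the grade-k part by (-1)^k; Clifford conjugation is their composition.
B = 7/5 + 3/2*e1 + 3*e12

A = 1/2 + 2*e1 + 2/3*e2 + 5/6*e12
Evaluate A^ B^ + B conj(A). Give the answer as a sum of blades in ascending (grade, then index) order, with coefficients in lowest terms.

first term: 31/5 - 111/20*e1 - 341/60*e2 + 5/3*e12
second term: -24/5 - 1/20*e1 + 229/60*e2 - 2/3*e12
Answer: 7/5 - 28/5*e1 - 28/15*e2 + e12


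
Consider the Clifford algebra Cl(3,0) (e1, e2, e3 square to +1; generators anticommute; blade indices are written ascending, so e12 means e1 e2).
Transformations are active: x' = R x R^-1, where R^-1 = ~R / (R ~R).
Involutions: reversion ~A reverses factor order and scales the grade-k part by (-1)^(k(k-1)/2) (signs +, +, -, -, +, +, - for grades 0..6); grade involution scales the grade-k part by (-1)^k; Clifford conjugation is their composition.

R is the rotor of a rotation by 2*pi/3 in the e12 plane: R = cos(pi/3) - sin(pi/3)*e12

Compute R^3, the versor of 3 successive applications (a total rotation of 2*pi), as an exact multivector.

Because a rotor carries half the rotation angle, composing 3 copies of this e12-plane rotor multiplies the phase: 3*(pi/3) = pi, hence R^3 = cos(pi) - sin(pi)*e12.
cos(pi) = -1 and sin(pi) = 0, so R^3 = -1. The total rotation 2*pi is 1 full turn, so every vector returns to itself, yet the rotor is -1, on the OTHER sheet of the double cover (an odd number of 2*pi turns).
Answer: -1


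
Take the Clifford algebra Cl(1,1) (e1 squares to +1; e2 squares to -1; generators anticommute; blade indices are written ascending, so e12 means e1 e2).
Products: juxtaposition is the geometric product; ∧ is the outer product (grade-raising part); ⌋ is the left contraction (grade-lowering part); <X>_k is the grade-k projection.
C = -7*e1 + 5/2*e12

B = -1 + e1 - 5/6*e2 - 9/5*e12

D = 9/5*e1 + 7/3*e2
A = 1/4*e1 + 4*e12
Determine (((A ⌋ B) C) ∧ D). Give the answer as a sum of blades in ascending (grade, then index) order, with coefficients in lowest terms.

step 1: -139/20 - 9/20*e2
step 2: 1901/40*e1 - 821/40*e12
step 3: 13307/120*e12
Answer: 13307/120*e12


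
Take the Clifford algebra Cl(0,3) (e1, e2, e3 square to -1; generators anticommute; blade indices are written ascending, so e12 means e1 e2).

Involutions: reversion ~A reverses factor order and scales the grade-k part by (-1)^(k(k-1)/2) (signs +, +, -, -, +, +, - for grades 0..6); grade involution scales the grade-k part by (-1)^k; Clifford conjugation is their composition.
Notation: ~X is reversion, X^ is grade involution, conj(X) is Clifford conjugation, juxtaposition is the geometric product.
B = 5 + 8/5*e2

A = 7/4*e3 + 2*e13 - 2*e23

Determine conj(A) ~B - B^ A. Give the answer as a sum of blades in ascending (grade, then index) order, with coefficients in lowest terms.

first term: -111/20*e3 - 10*e13 + 64/5*e23 + 16/5*e123
second term: 111/20*e3 + 10*e13 - 64/5*e23 + 16/5*e123
Answer: -111/10*e3 - 20*e13 + 128/5*e23


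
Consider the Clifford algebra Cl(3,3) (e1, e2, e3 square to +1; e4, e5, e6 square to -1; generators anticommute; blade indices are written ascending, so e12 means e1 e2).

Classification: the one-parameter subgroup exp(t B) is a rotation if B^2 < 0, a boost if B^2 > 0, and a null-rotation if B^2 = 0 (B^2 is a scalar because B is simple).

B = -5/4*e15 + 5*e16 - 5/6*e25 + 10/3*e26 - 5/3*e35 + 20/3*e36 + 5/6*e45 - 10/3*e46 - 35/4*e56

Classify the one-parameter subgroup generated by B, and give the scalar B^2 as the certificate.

B^2 term by term: the squares give (-5/4)^2*(e15)^2 + (5)^2*(e16)^2 + (-5/6)^2*(e25)^2 + (10/3)^2*(e26)^2 + (-5/3)^2*(e35)^2 + (20/3)^2*(e36)^2 + (5/6)^2*(e45)^2 + (-10/3)^2*(e46)^2 + (-35/4)^2*(e56)^2 = 25/16*(+1) + 25*(+1) + 25/36*(+1) + 100/9*(+1) + 25/9*(+1) + 400/9*(+1) + 25/36*(-1) + 100/9*(-1) + 1225/16*(-1) = -25/9 (each basis 2-blade squares to minus the product of its generators' squares); cross terms between blades sharing an index anticommute and cancel; the commuting (index-disjoint) pairs give grade-4 terms 2*c*c'*(blade product), which cancel blade by blade — e1256: 25/3 - 25/3 = 0; e1356: 50/3 - 50/3 = 0; e1456: -25/3 + 25/3 = 0; e2356: 100/9 - 100/9 = 0; e2456: -50/9 + 50/9 = 0; e3456: -100/9 + 100/9 = 0 — confirming B is simple. So B^2 = -25/9.
Answer: rotation, certificate B^2 = -25/9. One invariant decides it: the square -25/9 survives every conjugation, and its sign is exactly the classification.


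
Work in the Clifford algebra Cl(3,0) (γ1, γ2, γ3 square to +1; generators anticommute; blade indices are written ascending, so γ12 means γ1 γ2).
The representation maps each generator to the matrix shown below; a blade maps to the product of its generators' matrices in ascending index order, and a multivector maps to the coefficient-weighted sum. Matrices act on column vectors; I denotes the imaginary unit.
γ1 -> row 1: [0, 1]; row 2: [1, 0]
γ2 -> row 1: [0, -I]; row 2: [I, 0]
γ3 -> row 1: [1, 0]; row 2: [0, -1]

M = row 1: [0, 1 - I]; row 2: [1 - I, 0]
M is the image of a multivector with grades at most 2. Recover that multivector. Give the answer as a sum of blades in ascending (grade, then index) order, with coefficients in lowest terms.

Method: 1, rho(γ1), rho(γ2), rho(γ3) form a trace-orthogonal basis of the 2x2 complex matrices (tr(X Y) = 2 if X = Y, else 0), so M = m0*1 + m1*rho(γ1) + m2*rho(γ2) + m3*rho(γ3) with m0 = tr(M)/2 = 0, m1 = tr(M rho(γ1))/2 = 1 - I, m2 = tr(M rho(γ2))/2 = 0, m3 = tr(M rho(γ3))/2 = 0.
Multiplying table entries, the bivector images are rho(γ12) = I*rho(γ3), rho(γ13) = -I*rho(γ2), rho(γ23) = I*rho(γ1); with real blade coefficients the real parts of m0..m3 are the coefficients of 1, γ1, γ2, γ3 and the imaginary parts give the bivectors (γ23: Im m1, γ13: -Im m2, γ12: Im m3).
Answer: γ1 - γ23


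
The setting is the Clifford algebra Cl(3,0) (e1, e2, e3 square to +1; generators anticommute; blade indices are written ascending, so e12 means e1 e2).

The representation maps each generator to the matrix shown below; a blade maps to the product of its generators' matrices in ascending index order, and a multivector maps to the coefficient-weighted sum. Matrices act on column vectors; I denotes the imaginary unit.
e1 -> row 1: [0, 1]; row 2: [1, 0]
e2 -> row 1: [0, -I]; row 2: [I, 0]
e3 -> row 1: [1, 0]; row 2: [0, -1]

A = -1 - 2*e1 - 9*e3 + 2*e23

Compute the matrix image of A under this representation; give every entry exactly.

Bivector images (products of the table entries): rho(e23) = rho(e2)rho(e3) = row 1: [0, I]; row 2: [I, 0].
M = (-1)*1 + (-2)*rho(e1) + (-9)*rho(e3) + (2)*rho(e23), summed entrywise (1 is the identity matrix):
Answer: row 1: [-10, -2 + 2*I]; row 2: [-2 + 2*I, 8]


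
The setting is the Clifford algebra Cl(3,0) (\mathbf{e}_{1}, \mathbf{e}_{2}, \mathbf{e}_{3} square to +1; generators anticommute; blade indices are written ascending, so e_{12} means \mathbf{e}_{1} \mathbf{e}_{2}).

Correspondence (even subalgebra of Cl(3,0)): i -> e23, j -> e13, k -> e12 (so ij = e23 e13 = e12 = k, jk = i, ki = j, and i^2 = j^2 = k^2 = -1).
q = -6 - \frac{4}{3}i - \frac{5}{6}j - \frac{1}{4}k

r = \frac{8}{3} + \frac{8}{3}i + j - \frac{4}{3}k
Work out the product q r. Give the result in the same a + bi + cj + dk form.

In blades: q = -6 - \frac{1}{4} e_{12} - \frac{5}{6} e_{13} - \frac{4}{3} e_{23}, r = \frac{8}{3} - \frac{4}{3} e_{12} + e_{13} + \frac{8}{3} e_{23}.
Distribute q over r term by term (generator squares from the signature, products reordered to ascending indices): (-6)*r = -16 + 8 e_{12} - 6 e_{13} - 16 e_{23}; (-\frac{1}{4} e_{12})*r = -\frac{1}{3} - \frac{2}{3} e_{12} - \frac{2}{3} e_{13} + \frac{1}{4} e_{23}; (-\frac{5}{6} e_{13})*r = \frac{5}{6} + \frac{20}{9} e_{12} - \frac{20}{9} e_{13} + \frac{10}{9} e_{23}; (-\frac{4}{3} e_{23})*r = \frac{32}{9} - \frac{4}{3} e_{12} - \frac{16}{9} e_{13} - \frac{32}{9} e_{23}.
Sum: -\frac{215}{18} + \frac{74}{9} e_{12} - \frac{32}{3} e_{13} - \frac{655}{36} e_{23}; translating back through the correspondence:
Answer: -\frac{215}{18} - \frac{655}{36}i - \frac{32}{3}j + \frac{74}{9}k


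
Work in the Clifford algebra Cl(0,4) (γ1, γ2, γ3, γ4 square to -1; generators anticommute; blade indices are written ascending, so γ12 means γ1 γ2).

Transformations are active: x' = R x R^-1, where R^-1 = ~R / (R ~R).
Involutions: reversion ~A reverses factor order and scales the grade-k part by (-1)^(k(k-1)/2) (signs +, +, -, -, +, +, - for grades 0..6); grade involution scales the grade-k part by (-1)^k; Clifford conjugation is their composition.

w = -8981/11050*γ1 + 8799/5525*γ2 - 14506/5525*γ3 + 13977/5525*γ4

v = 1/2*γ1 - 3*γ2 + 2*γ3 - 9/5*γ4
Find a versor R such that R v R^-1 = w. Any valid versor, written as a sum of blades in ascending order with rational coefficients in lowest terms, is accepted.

Here q(v) = q(w) = -1649/100; the classical choice R = v + w = -1728/5525*γ1 - 7776/5525*γ2 - 3456/5525*γ3 + 4032/5525*γ4 then realises v -> w under the sandwich.
Answer: -1728/5525*γ1 - 7776/5525*γ2 - 3456/5525*γ3 + 4032/5525*γ4


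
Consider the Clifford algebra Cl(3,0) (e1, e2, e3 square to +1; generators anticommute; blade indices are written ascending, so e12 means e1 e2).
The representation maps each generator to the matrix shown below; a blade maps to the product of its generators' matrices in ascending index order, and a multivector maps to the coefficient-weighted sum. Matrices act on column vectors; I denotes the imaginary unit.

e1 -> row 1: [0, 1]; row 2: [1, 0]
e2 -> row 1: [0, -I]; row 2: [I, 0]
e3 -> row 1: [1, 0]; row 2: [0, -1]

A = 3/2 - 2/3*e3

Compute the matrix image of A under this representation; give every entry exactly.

M = (3/2)*1 + (-2/3)*rho(e3), summed entrywise (1 is the identity matrix):
Answer: row 1: [5/6, 0]; row 2: [0, 13/6]


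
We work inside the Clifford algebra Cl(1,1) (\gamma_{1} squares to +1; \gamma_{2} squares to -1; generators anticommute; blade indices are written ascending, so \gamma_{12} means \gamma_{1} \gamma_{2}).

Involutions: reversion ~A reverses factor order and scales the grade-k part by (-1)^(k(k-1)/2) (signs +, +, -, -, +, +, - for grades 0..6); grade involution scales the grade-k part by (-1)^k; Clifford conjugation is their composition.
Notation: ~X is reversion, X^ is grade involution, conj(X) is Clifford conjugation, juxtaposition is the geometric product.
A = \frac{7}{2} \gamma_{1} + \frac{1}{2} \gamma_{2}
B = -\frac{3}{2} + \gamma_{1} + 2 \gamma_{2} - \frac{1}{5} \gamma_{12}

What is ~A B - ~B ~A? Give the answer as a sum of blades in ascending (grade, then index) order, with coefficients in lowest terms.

first term: \frac{5}{2} - \frac{107}{20} \gamma_{1} - \frac{29}{20} \gamma_{2} + \frac{13}{2} \gamma_{12}
second term: \frac{5}{2} - \frac{107}{20} \gamma_{1} - \frac{29}{20} \gamma_{2} - \frac{13}{2} \gamma_{12}
Answer: 13 \gamma_{12}


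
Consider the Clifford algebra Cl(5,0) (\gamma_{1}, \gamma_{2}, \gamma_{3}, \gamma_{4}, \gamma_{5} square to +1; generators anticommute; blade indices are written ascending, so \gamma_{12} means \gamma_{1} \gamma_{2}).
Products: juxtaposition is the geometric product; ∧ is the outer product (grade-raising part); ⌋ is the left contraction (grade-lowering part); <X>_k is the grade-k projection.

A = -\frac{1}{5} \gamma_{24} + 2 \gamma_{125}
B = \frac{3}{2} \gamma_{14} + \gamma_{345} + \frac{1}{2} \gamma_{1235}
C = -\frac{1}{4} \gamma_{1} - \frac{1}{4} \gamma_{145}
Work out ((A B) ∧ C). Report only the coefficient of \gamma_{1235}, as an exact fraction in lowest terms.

step 1: \gamma_{3} - \frac{3}{10} \gamma_{12} + \frac{1}{5} \gamma_{235} - 3 \gamma_{245} + 2 \gamma_{1234} - \frac{1}{10} \gamma_{1345}
step 2: \frac{1}{4} \gamma_{13} + \frac{1}{20} \gamma_{1235} - \frac{3}{4} \gamma_{1245} + \frac{1}{4} \gamma_{1345}
Answer: \frac{1}{20}


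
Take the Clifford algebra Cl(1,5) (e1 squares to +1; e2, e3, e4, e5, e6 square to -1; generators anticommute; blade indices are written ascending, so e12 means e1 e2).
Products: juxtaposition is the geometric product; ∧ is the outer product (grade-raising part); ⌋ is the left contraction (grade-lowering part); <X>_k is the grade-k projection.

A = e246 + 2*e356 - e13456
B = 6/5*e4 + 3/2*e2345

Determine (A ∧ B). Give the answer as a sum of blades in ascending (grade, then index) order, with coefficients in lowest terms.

step 1: 12/5*e3456
Answer: 12/5*e3456


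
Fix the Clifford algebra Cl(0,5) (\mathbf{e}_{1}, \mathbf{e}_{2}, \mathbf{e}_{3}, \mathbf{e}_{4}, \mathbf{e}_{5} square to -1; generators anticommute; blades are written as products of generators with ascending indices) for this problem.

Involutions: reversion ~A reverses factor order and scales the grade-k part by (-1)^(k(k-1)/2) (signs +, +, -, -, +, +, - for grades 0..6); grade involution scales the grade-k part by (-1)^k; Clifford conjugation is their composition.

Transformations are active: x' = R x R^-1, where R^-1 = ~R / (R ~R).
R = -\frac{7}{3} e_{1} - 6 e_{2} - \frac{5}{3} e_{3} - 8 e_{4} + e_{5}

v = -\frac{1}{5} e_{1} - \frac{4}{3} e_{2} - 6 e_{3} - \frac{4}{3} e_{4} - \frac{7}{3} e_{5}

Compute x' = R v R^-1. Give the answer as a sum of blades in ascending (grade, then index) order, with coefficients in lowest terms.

~R = -\frac{7}{3} e_{1} - 6 e_{2} - \frac{5}{3} e_{3} - 8 e_{4} + e_{5}, and R ~R = -\frac{983}{9}, so R^-1 = ~R / (-\frac{983}{9}).
R v = -\frac{134}{5} + \frac{86}{45} e_{1} e_{2} + \frac{41}{3} e_{1} e_{3} + \frac{68}{45} e_{1} e_{4} + \frac{254}{45} e_{1} e_{5} + \frac{304}{9} e_{2} e_{3} - \frac{8}{3} e_{2} e_{4} + \frac{46}{3} e_{2} e_{5} - \frac{412}{9} e_{3} e_{4} + \frac{89}{9} e_{3} e_{5} + 20 e_{4} e_{5}
Answer: -\frac{929}{983} e_{1} - \frac{23756}{14745} e_{2} + \frac{5094}{983} e_{3} - \frac{38228}{14745} e_{4} + \frac{41641}{14745} e_{5}


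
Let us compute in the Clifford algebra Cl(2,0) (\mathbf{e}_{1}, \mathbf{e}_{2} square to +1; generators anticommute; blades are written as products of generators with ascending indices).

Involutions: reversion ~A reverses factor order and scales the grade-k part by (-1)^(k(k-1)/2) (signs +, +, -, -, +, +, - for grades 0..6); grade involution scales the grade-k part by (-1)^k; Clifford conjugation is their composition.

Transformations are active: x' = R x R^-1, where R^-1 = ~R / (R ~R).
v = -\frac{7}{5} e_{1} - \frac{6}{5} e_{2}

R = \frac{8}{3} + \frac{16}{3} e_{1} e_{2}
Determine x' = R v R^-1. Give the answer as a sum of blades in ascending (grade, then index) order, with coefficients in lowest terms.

~R = \frac{8}{3} - \frac{16}{3} e_{1} e_{2}, and R ~R = \frac{320}{9}, so R^-1 = ~R / (\frac{320}{9}).
R v = -\frac{152}{15} e_{1} + \frac{64}{15} e_{2}
Answer: -\frac{3}{25} e_{1} + \frac{46}{25} e_{2}


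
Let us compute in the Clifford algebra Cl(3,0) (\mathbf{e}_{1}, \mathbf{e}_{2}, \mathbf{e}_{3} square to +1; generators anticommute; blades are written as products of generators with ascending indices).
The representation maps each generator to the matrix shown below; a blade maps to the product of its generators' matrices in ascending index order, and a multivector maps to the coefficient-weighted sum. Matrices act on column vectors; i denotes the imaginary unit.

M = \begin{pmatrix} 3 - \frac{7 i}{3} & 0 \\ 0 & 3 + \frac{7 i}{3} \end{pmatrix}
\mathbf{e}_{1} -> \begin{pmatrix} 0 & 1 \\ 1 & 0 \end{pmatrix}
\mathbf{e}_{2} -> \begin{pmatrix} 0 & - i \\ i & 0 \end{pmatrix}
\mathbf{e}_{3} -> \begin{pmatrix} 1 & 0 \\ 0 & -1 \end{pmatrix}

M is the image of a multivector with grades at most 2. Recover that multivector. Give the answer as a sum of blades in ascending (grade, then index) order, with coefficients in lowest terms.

Method: 1, rho(e_{1}), rho(e_{2}), rho(e_{3}) form a trace-orthogonal basis of the 2x2 complex matrices (tr(X Y) = 2 if X = Y, else 0), so M = m0*1 + m1*rho(e_{1}) + m2*rho(e_{2}) + m3*rho(e_{3}) with m0 = tr(M)/2 = 3, m1 = tr(M rho(e_{1}))/2 = 0, m2 = tr(M rho(e_{2}))/2 = 0, m3 = tr(M rho(e_{3}))/2 = - \frac{7 i}{3}.
Multiplying table entries, the bivector images are rho(e_{1} e_{2}) = i*rho(e_{3}), rho(e_{1} e_{3}) = -i*rho(e_{2}), rho(e_{2} e_{3}) = i*rho(e_{1}); with real blade coefficients the real parts of m0..m3 are the coefficients of 1, e_{1}, e_{2}, e_{3} and the imaginary parts give the bivectors (e_{2} e_{3}: Im m1, e_{1} e_{3}: -Im m2, e_{1} e_{2}: Im m3).
Answer: 3 - \frac{7}{3} e_{1} e_{2}


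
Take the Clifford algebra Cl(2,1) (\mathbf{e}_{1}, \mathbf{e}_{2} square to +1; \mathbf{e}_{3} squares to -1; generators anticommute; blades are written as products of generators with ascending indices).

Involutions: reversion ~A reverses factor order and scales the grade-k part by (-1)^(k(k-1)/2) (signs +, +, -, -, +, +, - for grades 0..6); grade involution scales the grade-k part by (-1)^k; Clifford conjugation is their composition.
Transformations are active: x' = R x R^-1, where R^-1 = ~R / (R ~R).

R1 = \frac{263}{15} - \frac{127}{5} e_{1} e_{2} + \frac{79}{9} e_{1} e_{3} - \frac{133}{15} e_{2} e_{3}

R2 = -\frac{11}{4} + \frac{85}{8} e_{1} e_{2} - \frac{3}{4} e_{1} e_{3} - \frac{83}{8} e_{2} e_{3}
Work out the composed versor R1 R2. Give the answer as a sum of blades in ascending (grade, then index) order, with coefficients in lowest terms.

Distribute over the terms of R1 (each basis-blade product reordered to ascending indices, repeated generators contracted through their squares):
(\frac{263}{15}) R2 = -\frac{2893}{60} + \frac{4471}{24} e_{1} e_{2} - \frac{263}{20} e_{1} e_{3} - \frac{21829}{120} e_{2} e_{3}
(-\frac{127}{5} e_{1} e_{2}) R2 = \frac{2159}{8} + \frac{1397}{20} e_{1} e_{2} + \frac{10541}{40} e_{1} e_{3} - \frac{381}{20} e_{2} e_{3}
(\frac{79}{9} e_{1} e_{3}) R2 = -\frac{79}{12} - \frac{6557}{72} e_{1} e_{2} - \frac{869}{36} e_{1} e_{3} + \frac{6715}{72} e_{2} e_{3}
(-\frac{133}{15} e_{2} e_{3}) R2 = \frac{11039}{120} - \frac{133}{20} e_{1} e_{2} + \frac{2261}{24} e_{1} e_{3} + \frac{1463}{60} e_{2} e_{3}
Summing the partial products and collecting blades:
Answer: \frac{4606}{15} + \frac{7129}{45} e_{1} e_{2} + \frac{2884}{9} e_{1} e_{3} - \frac{3749}{45} e_{2} e_{3}


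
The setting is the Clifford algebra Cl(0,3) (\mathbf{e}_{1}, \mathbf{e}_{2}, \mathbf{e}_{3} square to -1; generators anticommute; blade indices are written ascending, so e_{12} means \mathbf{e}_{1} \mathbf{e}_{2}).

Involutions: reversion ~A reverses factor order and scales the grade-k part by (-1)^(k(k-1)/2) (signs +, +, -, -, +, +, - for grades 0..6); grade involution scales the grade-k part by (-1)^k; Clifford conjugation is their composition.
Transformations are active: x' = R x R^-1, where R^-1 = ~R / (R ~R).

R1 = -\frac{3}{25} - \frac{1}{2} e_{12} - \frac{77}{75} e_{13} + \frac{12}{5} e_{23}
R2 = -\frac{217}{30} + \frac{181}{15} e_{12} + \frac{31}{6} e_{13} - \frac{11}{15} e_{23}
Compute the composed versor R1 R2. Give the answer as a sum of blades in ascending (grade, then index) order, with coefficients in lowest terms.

Distribute over the terms of R1 (each basis-blade product reordered to ascending indices, repeated generators contracted through their squares):
(-\frac{3}{25}) R2 = \frac{217}{250} - \frac{181}{125} e_{12} - \frac{31}{50} e_{13} + \frac{11}{125} e_{23}
(-\frac{1}{2} e_{12}) R2 = \frac{181}{30} + \frac{217}{60} e_{12} - \frac{11}{30} e_{13} - \frac{31}{12} e_{23}
(-\frac{77}{75} e_{13}) R2 = \frac{2387}{450} + \frac{847}{1125} e_{12} + \frac{16709}{2250} e_{13} + \frac{13937}{1125} e_{23}
(\frac{12}{5} e_{23}) R2 = \frac{44}{25} - \frac{62}{5} e_{12} + \frac{724}{25} e_{13} - \frac{434}{25} e_{23}
Summing the partial products and collecting blades:
Answer: \frac{31423}{2250} - \frac{42653}{4500} e_{12} + \frac{79649}{2250} e_{13} - \frac{33601}{4500} e_{23}


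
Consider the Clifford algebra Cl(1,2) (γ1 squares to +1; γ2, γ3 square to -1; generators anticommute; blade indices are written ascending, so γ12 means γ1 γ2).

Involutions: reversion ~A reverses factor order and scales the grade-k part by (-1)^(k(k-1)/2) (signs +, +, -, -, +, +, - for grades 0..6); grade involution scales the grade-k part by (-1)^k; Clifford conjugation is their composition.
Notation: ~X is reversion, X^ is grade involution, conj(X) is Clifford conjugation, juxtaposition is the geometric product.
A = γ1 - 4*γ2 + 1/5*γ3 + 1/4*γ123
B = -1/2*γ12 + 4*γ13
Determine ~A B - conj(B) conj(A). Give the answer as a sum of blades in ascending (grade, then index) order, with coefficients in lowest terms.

first term: 14/5*γ1 + 1/2*γ2 + 33/8*γ3 + 159/10*γ123
second term: -14/5*γ1 + 3/2*γ2 - 31/8*γ3 + 159/10*γ123
Answer: 28/5*γ1 - γ2 + 8*γ3


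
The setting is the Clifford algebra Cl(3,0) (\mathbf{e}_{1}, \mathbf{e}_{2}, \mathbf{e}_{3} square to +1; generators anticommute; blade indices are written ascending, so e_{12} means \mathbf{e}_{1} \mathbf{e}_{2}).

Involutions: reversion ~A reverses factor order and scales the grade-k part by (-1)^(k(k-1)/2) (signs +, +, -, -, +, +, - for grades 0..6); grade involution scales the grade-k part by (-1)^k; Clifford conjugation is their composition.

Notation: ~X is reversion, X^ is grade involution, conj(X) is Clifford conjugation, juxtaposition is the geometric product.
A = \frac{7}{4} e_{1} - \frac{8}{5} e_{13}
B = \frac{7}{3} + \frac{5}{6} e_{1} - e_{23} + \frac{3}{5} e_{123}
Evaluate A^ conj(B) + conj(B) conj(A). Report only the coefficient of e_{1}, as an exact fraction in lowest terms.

first term: \frac{35}{24} - \frac{49}{12} e_{1} - \frac{24}{25} e_{2} - \frac{4}{3} e_{3} + \frac{8}{5} e_{12} - \frac{56}{15} e_{13} - \frac{21}{20} e_{23} - \frac{7}{4} e_{123}
second term: \frac{35}{24} - \frac{49}{12} e_{1} + \frac{24}{25} e_{2} - \frac{4}{3} e_{3} + \frac{8}{5} e_{12} + \frac{56}{15} e_{13} - \frac{21}{20} e_{23} - \frac{7}{4} e_{123}
Answer: -\frac{49}{6}


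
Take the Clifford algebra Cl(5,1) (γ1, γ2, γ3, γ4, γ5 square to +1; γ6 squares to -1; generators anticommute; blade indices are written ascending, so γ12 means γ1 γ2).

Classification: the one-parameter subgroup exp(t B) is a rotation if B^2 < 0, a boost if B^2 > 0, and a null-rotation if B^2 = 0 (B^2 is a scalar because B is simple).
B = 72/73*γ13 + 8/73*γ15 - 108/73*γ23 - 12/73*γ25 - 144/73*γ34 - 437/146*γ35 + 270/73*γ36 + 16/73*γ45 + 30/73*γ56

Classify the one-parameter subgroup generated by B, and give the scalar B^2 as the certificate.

B^2 term by term: the squares give (72/73)^2*(γ13)^2 + (8/73)^2*(γ15)^2 + (-108/73)^2*(γ23)^2 + (-12/73)^2*(γ25)^2 + (-144/73)^2*(γ34)^2 + (-437/146)^2*(γ35)^2 + (270/73)^2*(γ36)^2 + (16/73)^2*(γ45)^2 + (30/73)^2*(γ56)^2 = 5184/5329*(-1) + 64/5329*(-1) + 11664/5329*(-1) + 144/5329*(-1) + 20736/5329*(-1) + 190969/21316*(-1) + 72900/5329*(+1) + 256/5329*(-1) + 900/5329*(+1) = -9/4 (each basis 2-blade squares to minus the product of its generators' squares); cross terms between blades sharing an index anticommute and cancel; the commuting (index-disjoint) pairs give grade-4 terms 2*c*c'*(blade product), which cancel blade by blade — γ1235: 1728/5329 - 1728/5329 = 0; γ1345: 2304/5329 - 2304/5329 = 0; γ1356: 4320/5329 - 4320/5329 = 0; γ2345: -3456/5329 + 3456/5329 = 0; γ2356: -6480/5329 + 6480/5329 = 0; γ3456: -8640/5329 + 8640/5329 = 0 — confirming B is simple. So B^2 = -9/4.
Answer: rotation, certificate B^2 = -9/4. The class reads off the invariant scalar -9/4 directly.
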